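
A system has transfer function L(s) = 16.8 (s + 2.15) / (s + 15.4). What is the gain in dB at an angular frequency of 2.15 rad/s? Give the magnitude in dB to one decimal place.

10.3 dB

|j2.15 + 2.15| = √(2.15² + 2.15²) = 3.041
|j2.15 + 15.4| = √(2.15² + 15.4²) = 15.55
|L(j2.15)| = 16.8 × 3.041 / 15.55 = 3.2851
20 log₁₀(3.2851) = 10.33 dB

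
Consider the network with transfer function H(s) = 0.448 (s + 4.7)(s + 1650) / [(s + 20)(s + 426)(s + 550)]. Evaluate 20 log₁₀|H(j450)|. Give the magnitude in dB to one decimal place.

|j450 + 4.7| = √(450² + 4.7²) = 450
|j450 + 1650| = √(450² + 1650²) = 1710
|j450 + 20| = √(450² + 20²) = 450.4
|j450 + 426| = √(450² + 426²) = 619.7
|j450 + 550| = √(450² + 550²) = 710.6
|H(j450)| = 0.448 × 450 × 1710 / (450.4 × 619.7 × 710.6) = 0.0017384
20 log₁₀(0.0017384) = -55.20 dB

-55.2 dB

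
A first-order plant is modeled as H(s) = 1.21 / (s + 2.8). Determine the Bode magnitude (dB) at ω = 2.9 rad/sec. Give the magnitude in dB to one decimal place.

-10.5 dB

|j2.9 + 2.8| = √(2.9² + 2.8²) = 4.031
|H(j2.9)| = 1.21 / 4.031 = 0.30016
20 log₁₀(0.30016) = -10.45 dB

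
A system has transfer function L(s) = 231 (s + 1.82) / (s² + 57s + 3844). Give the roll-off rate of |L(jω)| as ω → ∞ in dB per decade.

With 1 zero and 2 poles, the high-frequency asymptotic slope is 20 × (1 − 2) = -20 dB/decade.

-20 dB/decade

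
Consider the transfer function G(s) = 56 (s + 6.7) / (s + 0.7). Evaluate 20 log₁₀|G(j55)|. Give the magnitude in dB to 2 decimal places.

35.03 dB

|j55 + 6.7| = √(55² + 6.7²) = 55.41
|j55 + 0.7| = √(55² + 0.7²) = 55
|G(j55)| = 56 × 55.41 / 55 = 56.409
20 log₁₀(56.409) = 35.027 dB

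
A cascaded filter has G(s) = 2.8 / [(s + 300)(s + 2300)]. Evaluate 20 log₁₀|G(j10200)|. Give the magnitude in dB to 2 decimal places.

|j10200 + 300| = √(10200² + 300²) = 1.02e+04
|j10200 + 2300| = √(10200² + 2300²) = 1.046e+04
|G(j10200)| = 2.8 / (1.02e+04 × 1.046e+04) = 2.6242e-08
20 log₁₀(2.6242e-08) = -151.620 dB

-151.62 dB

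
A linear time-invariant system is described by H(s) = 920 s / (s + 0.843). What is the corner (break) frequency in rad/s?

The single real pole at s = −0.843 gives a corner at ω = 0.843 rad/s.

0.843 rad/s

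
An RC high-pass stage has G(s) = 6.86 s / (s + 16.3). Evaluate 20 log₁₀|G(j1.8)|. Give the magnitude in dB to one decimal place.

-2.5 dB

|j1.8| = 1.8
|j1.8 + 16.3| = √(1.8² + 16.3²) = 16.4
|G(j1.8)| = 6.86 × 1.8 / 16.4 = 0.75297
20 log₁₀(0.75297) = -2.46 dB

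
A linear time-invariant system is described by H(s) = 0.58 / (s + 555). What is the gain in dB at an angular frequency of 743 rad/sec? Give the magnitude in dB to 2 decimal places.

|j743 + 555| = √(743² + 555²) = 927.4
|H(j743)| = 0.58 / 927.4 = 0.0006254
20 log₁₀(0.0006254) = -64.077 dB

-64.08 dB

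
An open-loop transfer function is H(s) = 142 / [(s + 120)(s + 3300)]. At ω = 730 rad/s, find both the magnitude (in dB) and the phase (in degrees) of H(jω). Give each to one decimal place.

|j730 + 120| = √(730² + 120²) = 739.8
|j730 + 3300| = √(730² + 3300²) = 3380
|H(j730)| = 142 / (739.8 × 3380) = 5.6792e-05
20 log₁₀(5.6792e-05) = -84.91 dB
∠(j730 + 120) = arctan(730/120) = 80.67°
∠(j730 + 3300) = arctan(730/3300) = 12.47°
∠H(j730) = − (80.67° + 12.47°) = -93.14°

|H| = -84.9 dB, ∠H = -93.1°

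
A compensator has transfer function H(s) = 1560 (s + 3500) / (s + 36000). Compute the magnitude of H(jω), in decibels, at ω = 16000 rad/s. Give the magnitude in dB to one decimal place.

56.2 dB

|j16000 + 3500| = √(16000² + 3500²) = 1.638e+04
|j16000 + 36000| = √(16000² + 36000²) = 3.94e+04
|H(j16000)| = 1560 × 1.638e+04 / 3.94e+04 = 648.56
20 log₁₀(648.56) = 56.24 dB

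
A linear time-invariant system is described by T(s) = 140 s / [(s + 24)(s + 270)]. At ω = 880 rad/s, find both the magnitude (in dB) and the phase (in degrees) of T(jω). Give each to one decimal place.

|T| = -16.4 dB, ∠T = -71.4°

|j880| = 880
|j880 + 24| = √(880² + 24²) = 880.3
|j880 + 270| = √(880² + 270²) = 920.5
|T(j880)| = 140 × 880 / (880.3 × 920.5) = 0.15204
20 log₁₀(0.15204) = -16.36 dB
∠(j880) = 90.00°
∠(j880 + 24) = arctan(880/24) = 88.44°
∠(j880 + 270) = arctan(880/270) = 72.94°
∠T(j880) = 90.00° − (88.44° + 72.94°) = -71.38°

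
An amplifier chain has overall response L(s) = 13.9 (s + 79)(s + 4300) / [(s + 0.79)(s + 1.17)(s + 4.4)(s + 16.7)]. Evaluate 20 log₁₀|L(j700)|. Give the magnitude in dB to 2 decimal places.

|j700 + 79| = √(700² + 79²) = 704.4
|j700 + 4300| = √(700² + 4300²) = 4357
|j700 + 0.79| = √(700² + 0.79²) = 700
|j700 + 1.17| = √(700² + 1.17²) = 700
|j700 + 4.4| = √(700² + 4.4²) = 700
|j700 + 16.7| = √(700² + 16.7²) = 700.2
|L(j700)| = 13.9 × 704.4 × 4357 / (700 × 700 × 700 × 700.2) = 0.00017762
20 log₁₀(0.00017762) = -75.010 dB

-75.01 dB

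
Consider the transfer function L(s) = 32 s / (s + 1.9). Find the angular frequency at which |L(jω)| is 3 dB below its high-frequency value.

For a single-pole high-pass, the −3 dB point is at the pole: ω = 1.9 rad/sec.

1.9 rad/sec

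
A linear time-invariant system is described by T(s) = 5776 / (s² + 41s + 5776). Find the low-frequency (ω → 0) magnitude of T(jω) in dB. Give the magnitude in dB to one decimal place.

T(0) = 5776 / 5776 = 1
20 log₁₀(1) = 0.00 dB

0.0 dB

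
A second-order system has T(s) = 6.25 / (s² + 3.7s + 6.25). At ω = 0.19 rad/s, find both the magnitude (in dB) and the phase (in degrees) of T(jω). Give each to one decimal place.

|T| = -0.0 dB, ∠T = -6.5°

|(j0.19)² + 3.7(j0.19) + 6.25| = |6.2139 + j0.703| = 6.254
|T(j0.19)| = 6.25 / 6.254 = 0.99943
20 log₁₀(0.99943) = -0.00 dB
∠[(j0.19)² + 3.7(j0.19) + 6.25] = ∠[6.2139 + j0.703] = 6.45°
∠T(j0.19) = −6.45° = -6.45°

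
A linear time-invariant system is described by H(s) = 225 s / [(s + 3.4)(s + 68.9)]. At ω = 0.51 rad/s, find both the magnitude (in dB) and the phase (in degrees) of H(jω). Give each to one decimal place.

|H| = -6.3 dB, ∠H = 81.0°

|j0.51| = 0.51
|j0.51 + 3.4| = √(0.51² + 3.4²) = 3.438
|j0.51 + 68.9| = √(0.51² + 68.9²) = 68.9
|H(j0.51)| = 225 × 0.51 / (3.438 × 68.9) = 0.48441
20 log₁₀(0.48441) = -6.30 dB
∠(j0.51) = 90.00°
∠(j0.51 + 3.4) = arctan(0.51/3.4) = 8.53°
∠(j0.51 + 68.9) = arctan(0.51/68.9) = 0.42°
∠H(j0.51) = 90.00° − (8.53° + 0.42°) = 81.05°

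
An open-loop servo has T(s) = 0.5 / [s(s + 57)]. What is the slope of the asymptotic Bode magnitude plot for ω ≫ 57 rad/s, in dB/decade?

-40 dB/decade

With 0 zeros and 2 poles, the high-frequency asymptotic slope is 20 × (0 − 2) = -40 dB/decade.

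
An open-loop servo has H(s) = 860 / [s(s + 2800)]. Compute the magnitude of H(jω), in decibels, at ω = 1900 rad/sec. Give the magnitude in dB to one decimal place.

|j1900 + 2800| = √(1900² + 2800²) = 3384
|j1900| = 1900
|H(j1900)| = 860 / (3384 × 1900) = 0.00013376
20 log₁₀(0.00013376) = -77.47 dB

-77.5 dB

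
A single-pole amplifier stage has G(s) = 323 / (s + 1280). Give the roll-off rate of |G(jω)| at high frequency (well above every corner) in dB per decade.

With 0 zeros and 1 pole, the high-frequency asymptotic slope is 20 × (0 − 1) = -20 dB/decade.

-20 dB/decade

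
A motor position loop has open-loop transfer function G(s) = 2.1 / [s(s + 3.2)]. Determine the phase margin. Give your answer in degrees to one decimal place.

78.6°

Gain crossover: |G(jω)| = 1 at ω ≈ 0.643 rad/s.
∠G(j0.643) = −90° − arctan(0.643/3.2) ≈ -101.37°
PM = 180° + (-101.37°) = 78.63°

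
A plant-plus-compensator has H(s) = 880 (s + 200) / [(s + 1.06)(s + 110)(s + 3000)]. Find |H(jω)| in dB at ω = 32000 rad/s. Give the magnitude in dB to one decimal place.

|j32000 + 200| = √(32000² + 200²) = 3.2e+04
|j32000 + 1.06| = √(32000² + 1.06²) = 3.2e+04
|j32000 + 110| = √(32000² + 110²) = 3.2e+04
|j32000 + 3000| = √(32000² + 3000²) = 3.214e+04
|H(j32000)| = 880 × 3.2e+04 / (3.2e+04 × 3.2e+04 × 3.214e+04) = 8.5563e-07
20 log₁₀(8.5563e-07) = -121.35 dB

-121.4 dB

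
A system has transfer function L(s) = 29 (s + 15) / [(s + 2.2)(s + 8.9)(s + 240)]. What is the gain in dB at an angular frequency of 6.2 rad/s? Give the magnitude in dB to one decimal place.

-31.2 dB

|j6.2 + 15| = √(6.2² + 15²) = 16.23
|j6.2 + 2.2| = √(6.2² + 2.2²) = 6.579
|j6.2 + 8.9| = √(6.2² + 8.9²) = 10.85
|j6.2 + 240| = √(6.2² + 240²) = 240.1
|L(j6.2)| = 29 × 16.23 / (6.579 × 10.85 × 240.1) = 0.027475
20 log₁₀(0.027475) = -31.22 dB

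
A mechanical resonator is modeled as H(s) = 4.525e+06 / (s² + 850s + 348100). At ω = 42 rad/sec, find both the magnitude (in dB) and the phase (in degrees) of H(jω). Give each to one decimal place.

|H| = 22.3 dB, ∠H = -5.9 deg

|(j42)² + 850(j42) + 348100| = |3.4634e+05 + j35700| = 3.482e+05
|H(j42)| = 4.525e+06 / 3.482e+05 = 12.996
20 log₁₀(12.996) = 22.28 dB
∠[(j42)² + 850(j42) + 348100] = ∠[3.4634e+05 + j35700] = 5.89°
∠H(j42) = −5.89° = -5.89°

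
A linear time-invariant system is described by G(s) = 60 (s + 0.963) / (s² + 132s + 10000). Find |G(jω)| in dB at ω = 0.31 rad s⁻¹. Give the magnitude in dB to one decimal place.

-44.3 dB

|j0.31 + 0.963| = √(0.31² + 0.963²) = 1.012
|(j0.31)² + 132(j0.31) + 10000| = |9999.9 + j40.92| = 1e+04
|G(j0.31)| = 60 × 1.012 / 1e+04 = 0.00607
20 log₁₀(0.00607) = -44.34 dB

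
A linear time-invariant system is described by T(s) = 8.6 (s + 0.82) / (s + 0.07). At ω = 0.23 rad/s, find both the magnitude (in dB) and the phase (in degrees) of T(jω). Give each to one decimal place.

|j0.23 + 0.82| = √(0.23² + 0.82²) = 0.8516
|j0.23 + 0.07| = √(0.23² + 0.07²) = 0.2404
|T(j0.23)| = 8.6 × 0.8516 / 0.2404 = 30.464
20 log₁₀(30.464) = 29.68 dB
∠(j0.23 + 0.82) = arctan(0.23/0.82) = 15.67°
∠(j0.23 + 0.07) = arctan(0.23/0.07) = 73.07°
∠T(j0.23) = 15.67° − 73.07° = -57.40°

|T| = 29.7 dB, ∠T = -57.4°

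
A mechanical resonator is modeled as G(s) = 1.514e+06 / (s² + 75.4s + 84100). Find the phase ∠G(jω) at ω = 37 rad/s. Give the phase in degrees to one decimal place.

∠[(j37)² + 75.4(j37) + 84100] = ∠[82731 + j2789.8] = 1.93°
∠G(j37) = −1.93° = -1.93°

-1.9°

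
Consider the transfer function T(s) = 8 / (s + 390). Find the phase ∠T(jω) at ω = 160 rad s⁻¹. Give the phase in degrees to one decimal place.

-22.3°

∠(j160 + 390) = arctan(160/390) = 22.31°
∠T(j160) = −22.31° = -22.31°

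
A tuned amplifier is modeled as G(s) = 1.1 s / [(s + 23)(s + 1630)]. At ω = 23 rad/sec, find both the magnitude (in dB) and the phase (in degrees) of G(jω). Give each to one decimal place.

|G| = -66.4 dB, ∠G = 44.2°

|j23| = 23
|j23 + 23| = √(23² + 23²) = 32.53
|j23 + 1630| = √(23² + 1630²) = 1630
|G(j23)| = 1.1 × 23 / (32.53 × 1630) = 0.00047714
20 log₁₀(0.00047714) = -66.43 dB
∠(j23) = 90.00°
∠(j23 + 23) = arctan(23/23) = 45.00°
∠(j23 + 1630) = arctan(23/1630) = 0.81°
∠G(j23) = 90.00° − (45.00° + 0.81°) = 44.19°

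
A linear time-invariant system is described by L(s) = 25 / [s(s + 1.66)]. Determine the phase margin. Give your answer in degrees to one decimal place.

Gain crossover: |L(jω)| = 1 at ω ≈ 4.86 rad s⁻¹.
∠L(j4.86) = −90° − arctan(4.86/1.66) ≈ -161.16°
PM = 180° + (-161.16°) = 18.84°

18.8°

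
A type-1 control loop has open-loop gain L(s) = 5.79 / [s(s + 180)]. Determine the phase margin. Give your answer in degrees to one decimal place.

90.0°

Gain crossover: |L(jω)| = 1 at ω ≈ 0.0322 rad/sec.
∠L(j0.0322) = −90° − arctan(0.0322/180) ≈ -90.01°
PM = 180° + (-90.01°) = 89.99°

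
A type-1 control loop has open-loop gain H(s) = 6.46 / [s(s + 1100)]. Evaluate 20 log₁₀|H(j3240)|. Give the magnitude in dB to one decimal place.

-124.7 dB

|j3240 + 1100| = √(3240² + 1100²) = 3422
|j3240| = 3240
|H(j3240)| = 6.46 / (3422 × 3240) = 5.8271e-07
20 log₁₀(5.8271e-07) = -124.69 dB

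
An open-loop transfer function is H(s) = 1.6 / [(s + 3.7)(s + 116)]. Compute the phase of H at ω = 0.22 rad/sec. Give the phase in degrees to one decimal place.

-3.5 deg

∠(j0.22 + 3.7) = arctan(0.22/3.7) = 3.40°
∠(j0.22 + 116) = arctan(0.22/116) = 0.11°
∠H(j0.22) = − (3.40° + 0.11°) = -3.51°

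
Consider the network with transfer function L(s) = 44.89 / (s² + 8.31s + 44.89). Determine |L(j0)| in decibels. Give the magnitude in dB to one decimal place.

0.0 dB

L(0) = 44.89 / 44.89 = 1
20 log₁₀(1) = 0.00 dB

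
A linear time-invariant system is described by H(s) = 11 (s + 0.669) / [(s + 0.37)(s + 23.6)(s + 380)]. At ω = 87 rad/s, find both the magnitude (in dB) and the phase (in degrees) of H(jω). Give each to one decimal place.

|H| = -70.1 dB, ∠H = -87.9°

|j87 + 0.669| = √(87² + 0.669²) = 87
|j87 + 0.37| = √(87² + 0.37²) = 87
|j87 + 23.6| = √(87² + 23.6²) = 90.14
|j87 + 380| = √(87² + 380²) = 389.8
|H(j87)| = 11 × 87 / (87 × 90.14 × 389.8) = 0.00031303
20 log₁₀(0.00031303) = -70.09 dB
∠(j87 + 0.669) = arctan(87/0.669) = 89.56°
∠(j87 + 0.37) = arctan(87/0.37) = 89.76°
∠(j87 + 23.6) = arctan(87/23.6) = 74.82°
∠(j87 + 380) = arctan(87/380) = 12.90°
∠H(j87) = 89.56° − (89.76° + 74.82° + 12.90°) = -87.92°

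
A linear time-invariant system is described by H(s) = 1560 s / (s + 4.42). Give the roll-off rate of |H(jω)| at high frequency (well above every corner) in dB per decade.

With 1 zero and 1 pole, the high-frequency asymptotic slope is 20 × (1 − 1) = 0 dB/decade.

0 dB/decade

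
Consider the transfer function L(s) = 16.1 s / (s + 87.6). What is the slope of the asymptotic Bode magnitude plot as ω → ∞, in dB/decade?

0 dB/decade

With 1 zero and 1 pole, the high-frequency asymptotic slope is 20 × (1 − 1) = 0 dB/decade.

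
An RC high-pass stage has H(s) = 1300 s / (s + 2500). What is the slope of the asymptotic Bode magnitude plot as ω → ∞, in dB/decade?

With 1 zero and 1 pole, the high-frequency asymptotic slope is 20 × (1 − 1) = 0 dB/decade.

0 dB/decade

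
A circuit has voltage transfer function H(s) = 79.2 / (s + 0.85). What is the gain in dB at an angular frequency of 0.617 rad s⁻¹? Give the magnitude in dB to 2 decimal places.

|j0.617 + 0.85| = √(0.617² + 0.85²) = 1.05
|H(j0.617)| = 79.2 / 1.05 = 75.405
20 log₁₀(75.405) = 37.548 dB

37.55 dB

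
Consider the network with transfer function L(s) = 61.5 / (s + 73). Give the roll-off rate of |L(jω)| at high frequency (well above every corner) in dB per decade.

With 0 zeros and 1 pole, the high-frequency asymptotic slope is 20 × (0 − 1) = -20 dB/decade.

-20 dB/decade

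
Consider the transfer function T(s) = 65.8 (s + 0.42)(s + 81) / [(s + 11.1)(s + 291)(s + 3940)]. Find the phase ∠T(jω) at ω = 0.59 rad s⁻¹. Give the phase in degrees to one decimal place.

51.8 deg

∠(j0.59 + 0.42) = arctan(0.59/0.42) = 54.55°
∠(j0.59 + 81) = arctan(0.59/81) = 0.42°
∠(j0.59 + 11.1) = arctan(0.59/11.1) = 3.04°
∠(j0.59 + 291) = arctan(0.59/291) = 0.12°
∠(j0.59 + 3940) = arctan(0.59/3940) = 0.01°
∠T(j0.59) = 54.55° + 0.42° − (3.04° + 0.12° + 0.01°) = 51.80°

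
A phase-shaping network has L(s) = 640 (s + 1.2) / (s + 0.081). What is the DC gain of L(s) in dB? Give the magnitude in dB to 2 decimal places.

L(0) = 640 × 1.2 / 0.081 = 9481.5
20 log₁₀(9481.5) = 79.538 dB

79.54 dB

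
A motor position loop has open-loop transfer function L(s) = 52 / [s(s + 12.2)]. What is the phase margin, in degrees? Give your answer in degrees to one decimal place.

71.7°

Gain crossover: |L(jω)| = 1 at ω ≈ 4.05 rad/sec.
∠L(j4.05) = −90° − arctan(4.05/12.2) ≈ -108.35°
PM = 180° + (-108.35°) = 71.65°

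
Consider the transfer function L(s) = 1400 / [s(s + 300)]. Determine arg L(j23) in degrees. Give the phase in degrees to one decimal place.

-94.4°

∠(j23 + 300) = arctan(23/300) = 4.38°
∠(j23) = 90.00°
∠L(j23) = − (4.38° + 90.00°) = -94.38°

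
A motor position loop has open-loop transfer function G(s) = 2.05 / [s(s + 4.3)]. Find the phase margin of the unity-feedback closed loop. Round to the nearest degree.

Gain crossover: |G(jω)| = 1 at ω ≈ 0.474 rad/s.
∠G(j0.474) = −90° − arctan(0.474/4.3) ≈ -96.29°
PM = 180° + (-96.29°) = 83.71°

84 deg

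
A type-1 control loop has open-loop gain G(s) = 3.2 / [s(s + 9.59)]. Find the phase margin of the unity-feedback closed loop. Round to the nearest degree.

Gain crossover: |G(jω)| = 1 at ω ≈ 0.333 rad/s.
∠G(j0.333) = −90° − arctan(0.333/9.59) ≈ -91.99°
PM = 180° + (-91.99°) = 88.01°

88°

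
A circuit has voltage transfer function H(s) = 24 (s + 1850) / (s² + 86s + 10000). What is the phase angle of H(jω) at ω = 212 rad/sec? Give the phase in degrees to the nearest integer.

-146°

∠(j212 + 1850) = arctan(212/1850) = 6.54°
∠[(j212)² + 86(j212) + 10000] = ∠[-34944 + j18232] = 152.45°
∠H(j212) = 6.54° − 152.45° = -145.91°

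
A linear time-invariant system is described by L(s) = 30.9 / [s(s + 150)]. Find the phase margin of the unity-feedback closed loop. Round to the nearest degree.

Gain crossover: |L(jω)| = 1 at ω ≈ 0.206 rad/s.
∠L(j0.206) = −90° − arctan(0.206/150) ≈ -90.08°
PM = 180° + (-90.08°) = 89.92°

90°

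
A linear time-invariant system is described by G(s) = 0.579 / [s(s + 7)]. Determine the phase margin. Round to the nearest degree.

89 deg

Gain crossover: |G(jω)| = 1 at ω ≈ 0.0827 rad s⁻¹.
∠G(j0.0827) = −90° − arctan(0.0827/7) ≈ -90.68°
PM = 180° + (-90.68°) = 89.32°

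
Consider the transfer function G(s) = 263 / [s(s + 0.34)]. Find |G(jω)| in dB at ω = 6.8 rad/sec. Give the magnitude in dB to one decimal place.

15.1 dB

|j6.8 + 0.34| = √(6.8² + 0.34²) = 6.808
|j6.8| = 6.8
|G(j6.8)| = 263 / (6.808 × 6.8) = 5.6806
20 log₁₀(5.6806) = 15.09 dB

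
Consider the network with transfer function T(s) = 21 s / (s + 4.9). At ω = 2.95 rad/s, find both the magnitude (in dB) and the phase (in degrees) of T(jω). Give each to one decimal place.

|T| = 20.7 dB, ∠T = 59.0 deg

|j2.95| = 2.95
|j2.95 + 4.9| = √(2.95² + 4.9²) = 5.719
|T(j2.95)| = 21 × 2.95 / 5.719 = 10.831
20 log₁₀(10.831) = 20.69 dB
∠(j2.95) = 90.00°
∠(j2.95 + 4.9) = arctan(2.95/4.9) = 31.05°
∠T(j2.95) = 90.00° − 31.05° = 58.95°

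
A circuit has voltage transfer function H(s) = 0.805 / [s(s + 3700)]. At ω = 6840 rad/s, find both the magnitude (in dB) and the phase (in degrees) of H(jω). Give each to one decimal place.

|j6840 + 3700| = √(6840² + 3700²) = 7777
|j6840| = 6840
|H(j6840)| = 0.805 / (7777 × 6840) = 1.5134e-08
20 log₁₀(1.5134e-08) = -156.40 dB
∠(j6840 + 3700) = arctan(6840/3700) = 61.59°
∠(j6840) = 90.00°
∠H(j6840) = − (61.59° + 90.00°) = -151.59°

|H| = -156.4 dB, ∠H = -151.6°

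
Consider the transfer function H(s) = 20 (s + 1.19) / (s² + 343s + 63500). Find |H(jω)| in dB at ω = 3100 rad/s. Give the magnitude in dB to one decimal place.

|j3100 + 1.19| = √(3100² + 1.19²) = 3100
|(j3100)² + 343(j3100) + 63500| = |-9.5465e+06 + j1.0633e+06| = 9.606e+06
|H(j3100)| = 20 × 3100 / 9.606e+06 = 0.0064546
20 log₁₀(0.0064546) = -43.80 dB

-43.8 dB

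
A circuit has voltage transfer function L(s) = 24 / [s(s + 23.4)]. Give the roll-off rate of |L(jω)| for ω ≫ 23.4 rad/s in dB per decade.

With 0 zeros and 2 poles, the high-frequency asymptotic slope is 20 × (0 − 2) = -40 dB/decade.

-40 dB/decade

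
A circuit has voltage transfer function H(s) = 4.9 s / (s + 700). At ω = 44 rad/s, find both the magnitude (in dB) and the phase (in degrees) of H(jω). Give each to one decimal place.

|j44| = 44
|j44 + 700| = √(44² + 700²) = 701.4
|H(j44)| = 4.9 × 44 / 701.4 = 0.30739
20 log₁₀(0.30739) = -10.25 dB
∠(j44) = 90.00°
∠(j44 + 700) = arctan(44/700) = 3.60°
∠H(j44) = 90.00° − 3.60° = 86.40°

|H| = -10.2 dB, ∠H = 86.4 deg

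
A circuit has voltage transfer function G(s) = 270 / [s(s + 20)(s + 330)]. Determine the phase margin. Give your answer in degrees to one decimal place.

Gain crossover: |G(jω)| = 1 at ω ≈ 0.0409 rad/sec.
∠G(j0.0409) = −90° − arctan(0.0409/20) − arctan(0.0409/330) ≈ -90.12°
PM = 180° + (-90.12°) = 89.88°

89.9 deg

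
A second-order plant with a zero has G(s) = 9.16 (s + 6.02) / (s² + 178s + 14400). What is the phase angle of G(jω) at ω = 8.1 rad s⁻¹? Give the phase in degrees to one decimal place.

47.6°

∠(j8.1 + 6.02) = arctan(8.1/6.02) = 53.38°
∠[(j8.1)² + 178(j8.1) + 14400] = ∠[14334 + j1441.8] = 5.74°
∠G(j8.1) = 53.38° − 5.74° = 47.64°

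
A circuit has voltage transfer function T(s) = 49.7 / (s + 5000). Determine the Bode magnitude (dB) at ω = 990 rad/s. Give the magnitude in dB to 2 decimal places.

-40.22 dB

|j990 + 5000| = √(990² + 5000²) = 5097
|T(j990)| = 49.7 / 5097 = 0.0097507
20 log₁₀(0.0097507) = -40.219 dB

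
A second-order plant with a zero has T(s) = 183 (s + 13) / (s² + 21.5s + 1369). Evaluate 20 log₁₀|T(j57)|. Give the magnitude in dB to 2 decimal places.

13.57 dB

|j57 + 13| = √(57² + 13²) = 58.46
|(j57)² + 21.5(j57) + 1369| = |-1880 + j1225.5| = 2244
|T(j57)| = 183 × 58.46 / 2244 = 4.7674
20 log₁₀(4.7674) = 13.566 dB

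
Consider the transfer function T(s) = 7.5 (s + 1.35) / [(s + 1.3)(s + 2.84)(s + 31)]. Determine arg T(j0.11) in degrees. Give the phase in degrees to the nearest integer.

-3 deg

∠(j0.11 + 1.35) = arctan(0.11/1.35) = 4.66°
∠(j0.11 + 1.3) = arctan(0.11/1.3) = 4.84°
∠(j0.11 + 2.84) = arctan(0.11/2.84) = 2.22°
∠(j0.11 + 31) = arctan(0.11/31) = 0.20°
∠T(j0.11) = 4.66° − (4.84° + 2.22° + 0.20°) = -2.60°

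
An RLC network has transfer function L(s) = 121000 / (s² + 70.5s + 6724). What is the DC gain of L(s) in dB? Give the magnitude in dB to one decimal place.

25.1 dB

L(0) = 121000 / 6724 = 17.995
20 log₁₀(17.995) = 25.10 dB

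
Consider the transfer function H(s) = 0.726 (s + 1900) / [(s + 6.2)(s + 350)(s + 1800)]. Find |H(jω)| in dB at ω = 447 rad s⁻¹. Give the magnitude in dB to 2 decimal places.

-110.43 dB

|j447 + 1900| = √(447² + 1900²) = 1952
|j447 + 6.2| = √(447² + 6.2²) = 447
|j447 + 350| = √(447² + 350²) = 567.7
|j447 + 1800| = √(447² + 1800²) = 1855
|H(j447)| = 0.726 × 1952 / (447 × 567.7 × 1855) = 3.0105e-06
20 log₁₀(3.0105e-06) = -110.427 dB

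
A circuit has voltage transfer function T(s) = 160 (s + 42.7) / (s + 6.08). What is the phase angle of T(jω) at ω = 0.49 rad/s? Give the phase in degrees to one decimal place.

∠(j0.49 + 42.7) = arctan(0.49/42.7) = 0.66°
∠(j0.49 + 6.08) = arctan(0.49/6.08) = 4.61°
∠T(j0.49) = 0.66° − 4.61° = -3.95°

-4.0°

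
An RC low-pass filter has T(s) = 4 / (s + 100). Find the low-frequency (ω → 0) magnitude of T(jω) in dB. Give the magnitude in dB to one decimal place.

-28.0 dB

T(0) = 4 / 100 = 0.04
20 log₁₀(0.04) = -27.96 dB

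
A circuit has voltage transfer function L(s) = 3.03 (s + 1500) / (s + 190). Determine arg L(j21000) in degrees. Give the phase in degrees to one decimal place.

∠(j21000 + 1500) = arctan(21000/1500) = 85.91°
∠(j21000 + 190) = arctan(21000/190) = 89.48°
∠L(j21000) = 85.91° − 89.48° = -3.57°

-3.6°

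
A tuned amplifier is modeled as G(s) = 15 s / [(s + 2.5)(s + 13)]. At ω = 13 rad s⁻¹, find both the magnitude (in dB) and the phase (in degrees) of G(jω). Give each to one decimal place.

|j13| = 13
|j13 + 2.5| = √(13² + 2.5²) = 13.24
|j13 + 13| = √(13² + 13²) = 18.38
|G(j13)| = 15 × 13 / (13.24 × 18.38) = 0.80121
20 log₁₀(0.80121) = -1.93 dB
∠(j13) = 90.00°
∠(j13 + 2.5) = arctan(13/2.5) = 79.11°
∠(j13 + 13) = arctan(13/13) = 45.00°
∠G(j13) = 90.00° − (79.11° + 45.00°) = -34.11°

|G| = -1.9 dB, ∠G = -34.1°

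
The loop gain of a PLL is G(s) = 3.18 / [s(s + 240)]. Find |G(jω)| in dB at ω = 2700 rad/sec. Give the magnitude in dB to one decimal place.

-127.2 dB

|j2700 + 240| = √(2700² + 240²) = 2711
|j2700| = 2700
|G(j2700)| = 3.18 / (2711 × 2700) = 4.345e-07
20 log₁₀(4.345e-07) = -127.24 dB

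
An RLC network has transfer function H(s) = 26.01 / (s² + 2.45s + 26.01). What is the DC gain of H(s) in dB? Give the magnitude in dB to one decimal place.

0.0 dB

H(0) = 26.01 / 26.01 = 1
20 log₁₀(1) = 0.00 dB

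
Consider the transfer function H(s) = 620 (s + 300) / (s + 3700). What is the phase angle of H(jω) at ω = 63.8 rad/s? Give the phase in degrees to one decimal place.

∠(j63.8 + 300) = arctan(63.8/300) = 12.01°
∠(j63.8 + 3700) = arctan(63.8/3700) = 0.99°
∠H(j63.8) = 12.01° − 0.99° = 11.02°

11.0 deg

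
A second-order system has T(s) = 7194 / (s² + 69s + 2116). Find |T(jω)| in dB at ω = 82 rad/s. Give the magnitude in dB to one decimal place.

|(j82)² + 69(j82) + 2116| = |-4608 + j5658| = 7297
|T(j82)| = 7194 / 7297 = 0.98588
20 log₁₀(0.98588) = -0.12 dB

-0.1 dB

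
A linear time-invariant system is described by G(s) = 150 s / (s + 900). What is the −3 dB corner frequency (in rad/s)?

900 rad/s

For a single-pole high-pass, the −3 dB point is at the pole: ω = 900 rad/s.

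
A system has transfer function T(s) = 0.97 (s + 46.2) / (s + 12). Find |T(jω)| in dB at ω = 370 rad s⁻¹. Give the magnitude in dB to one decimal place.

-0.2 dB

|j370 + 46.2| = √(370² + 46.2²) = 372.9
|j370 + 12| = √(370² + 12²) = 370.2
|T(j370)| = 0.97 × 372.9 / 370.2 = 0.97702
20 log₁₀(0.97702) = -0.20 dB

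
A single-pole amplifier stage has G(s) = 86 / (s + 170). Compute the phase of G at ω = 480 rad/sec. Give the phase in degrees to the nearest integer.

∠(j480 + 170) = arctan(480/170) = 70.50°
∠G(j480) = −70.50° = -70.50°

-70°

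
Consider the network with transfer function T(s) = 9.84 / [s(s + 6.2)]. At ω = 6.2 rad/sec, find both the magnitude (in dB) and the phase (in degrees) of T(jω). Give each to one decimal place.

|j6.2 + 6.2| = √(6.2² + 6.2²) = 8.768
|j6.2| = 6.2
|T(j6.2)| = 9.84 / (8.768 × 6.2) = 0.18101
20 log₁₀(0.18101) = -14.85 dB
∠(j6.2 + 6.2) = arctan(6.2/6.2) = 45.00°
∠(j6.2) = 90.00°
∠T(j6.2) = − (45.00° + 90.00°) = -135.00°

|T| = -14.8 dB, ∠T = -135.0°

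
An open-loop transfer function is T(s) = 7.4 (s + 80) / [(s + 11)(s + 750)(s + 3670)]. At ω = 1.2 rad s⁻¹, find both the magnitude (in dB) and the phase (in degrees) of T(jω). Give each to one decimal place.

|j1.2 + 80| = √(1.2² + 80²) = 80.01
|j1.2 + 11| = √(1.2² + 11²) = 11.07
|j1.2 + 750| = √(1.2² + 750²) = 750
|j1.2 + 3670| = √(1.2² + 3670²) = 3670
|T(j1.2)| = 7.4 × 80.01 / (11.07 × 750 × 3670) = 1.9439e-05
20 log₁₀(1.9439e-05) = -94.23 dB
∠(j1.2 + 80) = arctan(1.2/80) = 0.86°
∠(j1.2 + 11) = arctan(1.2/11) = 6.23°
∠(j1.2 + 750) = arctan(1.2/750) = 0.09°
∠(j1.2 + 3670) = arctan(1.2/3670) = 0.02°
∠T(j1.2) = 0.86° − (6.23° + 0.09° + 0.02°) = -5.48°

|T| = -94.2 dB, ∠T = -5.5 deg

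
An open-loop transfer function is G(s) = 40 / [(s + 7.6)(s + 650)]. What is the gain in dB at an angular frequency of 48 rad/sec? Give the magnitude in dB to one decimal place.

-58.0 dB

|j48 + 7.6| = √(48² + 7.6²) = 48.6
|j48 + 650| = √(48² + 650²) = 651.8
|G(j48)| = 40 / (48.6 × 651.8) = 0.0012628
20 log₁₀(0.0012628) = -57.97 dB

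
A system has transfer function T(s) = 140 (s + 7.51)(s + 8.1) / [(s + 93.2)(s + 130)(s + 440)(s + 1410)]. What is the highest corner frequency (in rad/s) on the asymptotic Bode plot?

Break frequencies occur at each pole and zero magnitude: 7.51 rad/s, 8.1 rad/s, 93.2 rad/s, 130 rad/s, 440 rad/s, 1410 rad/s.
The highest is 1410 rad/s.

1410 rad/s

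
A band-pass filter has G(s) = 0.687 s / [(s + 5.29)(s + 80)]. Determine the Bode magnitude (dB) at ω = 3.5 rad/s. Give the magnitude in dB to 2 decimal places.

-46.50 dB

|j3.5| = 3.5
|j3.5 + 5.29| = √(3.5² + 5.29²) = 6.343
|j3.5 + 80| = √(3.5² + 80²) = 80.08
|G(j3.5)| = 0.687 × 3.5 / (6.343 × 80.08) = 0.0047339
20 log₁₀(0.0047339) = -46.496 dB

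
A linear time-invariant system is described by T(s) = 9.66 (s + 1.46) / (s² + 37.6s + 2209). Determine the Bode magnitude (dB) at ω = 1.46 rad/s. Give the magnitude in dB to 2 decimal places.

-40.88 dB

|j1.46 + 1.46| = √(1.46² + 1.46²) = 2.065
|(j1.46)² + 37.6(j1.46) + 2209| = |2206.9 + j54.896| = 2208
|T(j1.46)| = 9.66 × 2.065 / 2208 = 0.0090351
20 log₁₀(0.0090351) = -40.881 dB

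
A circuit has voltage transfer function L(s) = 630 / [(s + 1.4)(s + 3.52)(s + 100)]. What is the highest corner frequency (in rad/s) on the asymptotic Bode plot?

Break frequencies occur at each pole and zero magnitude: 1.4 rad/s, 3.52 rad/s, 100 rad/s.
The highest is 100 rad/s.

100 rad/s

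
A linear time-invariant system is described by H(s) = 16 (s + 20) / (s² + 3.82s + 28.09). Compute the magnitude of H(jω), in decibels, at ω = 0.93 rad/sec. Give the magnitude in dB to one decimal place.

|j0.93 + 20| = √(0.93² + 20²) = 20.02
|(j0.93)² + 3.82(j0.93) + 28.09| = |27.225 + j3.5526| = 27.46
|H(j0.93)| = 16 × 20.02 / 27.46 = 11.668
20 log₁₀(11.668) = 21.34 dB

21.3 dB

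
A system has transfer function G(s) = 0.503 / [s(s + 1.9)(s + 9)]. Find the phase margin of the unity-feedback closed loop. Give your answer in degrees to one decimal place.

88.9°

Gain crossover: |G(jω)| = 1 at ω ≈ 0.0294 rad s⁻¹.
∠G(j0.0294) = −90° − arctan(0.0294/1.9) − arctan(0.0294/9) ≈ -91.07°
PM = 180° + (-91.07°) = 88.93°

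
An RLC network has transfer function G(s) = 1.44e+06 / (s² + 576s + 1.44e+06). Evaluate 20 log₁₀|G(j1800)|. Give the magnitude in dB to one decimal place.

-3.2 dB

|(j1800)² + 576(j1800) + 1.44e+06| = |-1.8e+06 + j1.0368e+06| = 2.077e+06
|G(j1800)| = 1.44e+06 / 2.077e+06 = 0.69323
20 log₁₀(0.69323) = -3.18 dB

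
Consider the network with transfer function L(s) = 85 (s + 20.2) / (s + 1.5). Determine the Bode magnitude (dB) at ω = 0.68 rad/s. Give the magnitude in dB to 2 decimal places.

60.37 dB

|j0.68 + 20.2| = √(0.68² + 20.2²) = 20.21
|j0.68 + 1.5| = √(0.68² + 1.5²) = 1.647
|L(j0.68)| = 85 × 20.21 / 1.647 = 1043.1
20 log₁₀(1043.1) = 60.367 dB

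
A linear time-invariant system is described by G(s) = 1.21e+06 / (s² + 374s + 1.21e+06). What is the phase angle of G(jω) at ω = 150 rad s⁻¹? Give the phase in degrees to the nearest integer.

∠[(j150)² + 374(j150) + 1.21e+06] = ∠[1.1875e+06 + j56100] = 2.70°
∠G(j150) = −2.70° = -2.70°

-3°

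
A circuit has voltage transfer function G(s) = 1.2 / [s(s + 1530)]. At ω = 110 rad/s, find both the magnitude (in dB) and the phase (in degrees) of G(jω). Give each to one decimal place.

|j110 + 1530| = √(110² + 1530²) = 1534
|j110| = 110
|G(j110)| = 1.2 / (1534 × 110) = 7.1118e-06
20 log₁₀(7.1118e-06) = -102.96 dB
∠(j110 + 1530) = arctan(110/1530) = 4.11°
∠(j110) = 90.00°
∠G(j110) = − (4.11° + 90.00°) = -94.11°

|G| = -103.0 dB, ∠G = -94.1°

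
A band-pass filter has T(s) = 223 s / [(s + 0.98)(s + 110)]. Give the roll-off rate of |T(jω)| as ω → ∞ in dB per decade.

With 1 zero and 2 poles, the high-frequency asymptotic slope is 20 × (1 − 2) = -20 dB/decade.

-20 dB/decade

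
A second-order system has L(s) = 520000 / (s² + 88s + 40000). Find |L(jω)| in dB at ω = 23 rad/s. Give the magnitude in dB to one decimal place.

|(j23)² + 88(j23) + 40000| = |39471 + j2024| = 3.952e+04
|L(j23)| = 520000 / 3.952e+04 = 13.157
20 log₁₀(13.157) = 22.38 dB

22.4 dB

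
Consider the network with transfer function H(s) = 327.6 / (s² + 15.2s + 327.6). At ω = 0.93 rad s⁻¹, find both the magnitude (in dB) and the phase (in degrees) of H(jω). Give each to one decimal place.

|(j0.93)² + 15.2(j0.93) + 327.6| = |326.74 + j14.136| = 327
|H(j0.93)| = 327.6 / 327 = 1.0017
20 log₁₀(1.0017) = 0.01 dB
∠[(j0.93)² + 15.2(j0.93) + 327.6] = ∠[326.74 + j14.136] = 2.48°
∠H(j0.93) = −2.48° = -2.48°

|H| = 0.0 dB, ∠H = -2.5°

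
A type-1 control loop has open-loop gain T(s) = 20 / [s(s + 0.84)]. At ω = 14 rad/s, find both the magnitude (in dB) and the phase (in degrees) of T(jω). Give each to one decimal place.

|j14 + 0.84| = √(14² + 0.84²) = 14.03
|j14| = 14
|T(j14)| = 20 / (14.03 × 14) = 0.10186
20 log₁₀(0.10186) = -19.84 dB
∠(j14 + 0.84) = arctan(14/0.84) = 86.57°
∠(j14) = 90.00°
∠T(j14) = − (86.57° + 90.00°) = -176.57°

|T| = -19.8 dB, ∠T = -176.6°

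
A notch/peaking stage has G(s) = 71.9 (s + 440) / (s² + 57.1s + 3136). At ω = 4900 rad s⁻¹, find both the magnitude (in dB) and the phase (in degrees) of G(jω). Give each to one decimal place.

|j4900 + 440| = √(4900² + 440²) = 4920
|(j4900)² + 57.1(j4900) + 3136| = |-2.4007e+07 + j2.7979e+05| = 2.401e+07
|G(j4900)| = 71.9 × 4920 / 2.401e+07 = 0.014733
20 log₁₀(0.014733) = -36.63 dB
∠(j4900 + 440) = arctan(4900/440) = 84.87°
∠[(j4900)² + 57.1(j4900) + 3136] = ∠[-2.4007e+07 + j2.7979e+05] = 179.33°
∠G(j4900) = 84.87° − 179.33° = -94.46°

|G| = -36.6 dB, ∠G = -94.5 deg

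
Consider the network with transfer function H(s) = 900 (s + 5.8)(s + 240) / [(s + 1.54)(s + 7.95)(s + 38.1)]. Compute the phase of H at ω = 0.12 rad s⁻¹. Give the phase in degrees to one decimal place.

∠(j0.12 + 5.8) = arctan(0.12/5.8) = 1.19°
∠(j0.12 + 240) = arctan(0.12/240) = 0.03°
∠(j0.12 + 1.54) = arctan(0.12/1.54) = 4.46°
∠(j0.12 + 7.95) = arctan(0.12/7.95) = 0.86°
∠(j0.12 + 38.1) = arctan(0.12/38.1) = 0.18°
∠H(j0.12) = 1.19° + 0.03° − (4.46° + 0.86° + 0.18°) = -4.29°

-4.3 deg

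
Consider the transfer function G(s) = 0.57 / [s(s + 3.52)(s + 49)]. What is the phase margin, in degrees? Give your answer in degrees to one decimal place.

Gain crossover: |G(jω)| = 1 at ω ≈ 0.0033 rad/s.
∠G(j0.0033) = −90° − arctan(0.0033/3.52) − arctan(0.0033/49) ≈ -90.06°
PM = 180° + (-90.06°) = 89.94°

89.9°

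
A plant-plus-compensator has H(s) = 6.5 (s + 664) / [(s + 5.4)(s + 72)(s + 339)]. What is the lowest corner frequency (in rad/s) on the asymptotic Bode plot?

Break frequencies occur at each pole and zero magnitude: 5.4 rad/s, 72 rad/s, 339 rad/s, 664 rad/s.
The lowest is 5.4 rad/s.

5.4 rad/s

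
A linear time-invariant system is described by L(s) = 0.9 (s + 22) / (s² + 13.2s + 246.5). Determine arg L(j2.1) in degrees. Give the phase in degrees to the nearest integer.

-1 deg

∠(j2.1 + 22) = arctan(2.1/22) = 5.45°
∠[(j2.1)² + 13.2(j2.1) + 246.5] = ∠[242.09 + j27.72] = 6.53°
∠L(j2.1) = 5.45° − 6.53° = -1.08°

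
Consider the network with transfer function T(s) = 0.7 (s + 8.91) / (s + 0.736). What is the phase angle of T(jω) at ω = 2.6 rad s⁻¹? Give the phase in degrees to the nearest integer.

∠(j2.6 + 8.91) = arctan(2.6/8.91) = 16.27°
∠(j2.6 + 0.736) = arctan(2.6/0.736) = 74.19°
∠T(j2.6) = 16.27° − 74.19° = -57.93°

-58 deg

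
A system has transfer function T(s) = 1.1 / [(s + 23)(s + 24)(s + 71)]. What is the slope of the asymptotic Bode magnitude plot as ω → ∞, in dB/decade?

-60 dB/decade

With 0 zeros and 3 poles, the high-frequency asymptotic slope is 20 × (0 − 3) = -60 dB/decade.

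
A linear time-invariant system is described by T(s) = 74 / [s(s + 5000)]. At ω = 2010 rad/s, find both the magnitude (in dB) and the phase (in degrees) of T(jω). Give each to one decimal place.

|j2010 + 5000| = √(2010² + 5000²) = 5389
|j2010| = 2010
|T(j2010)| = 74 / (5389 × 2010) = 6.8318e-06
20 log₁₀(6.8318e-06) = -103.31 dB
∠(j2010 + 5000) = arctan(2010/5000) = 21.90°
∠(j2010) = 90.00°
∠T(j2010) = − (21.90° + 90.00°) = -111.90°

|T| = -103.3 dB, ∠T = -111.9 deg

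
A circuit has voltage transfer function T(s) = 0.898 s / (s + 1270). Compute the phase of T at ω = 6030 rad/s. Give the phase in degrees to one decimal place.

11.9°

∠(j6030) = 90.00°
∠(j6030 + 1270) = arctan(6030/1270) = 78.11°
∠T(j6030) = 90.00° − 78.11° = 11.89°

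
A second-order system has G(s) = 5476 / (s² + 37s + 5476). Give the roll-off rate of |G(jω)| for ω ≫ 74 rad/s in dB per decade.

With 0 zeros and 2 poles, the high-frequency asymptotic slope is 20 × (0 − 2) = -40 dB/decade.

-40 dB/decade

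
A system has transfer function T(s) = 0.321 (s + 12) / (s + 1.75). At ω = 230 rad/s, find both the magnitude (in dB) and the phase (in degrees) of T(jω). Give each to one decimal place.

|j230 + 12| = √(230² + 12²) = 230.3
|j230 + 1.75| = √(230² + 1.75²) = 230
|T(j230)| = 0.321 × 230.3 / 230 = 0.32143
20 log₁₀(0.32143) = -9.86 dB
∠(j230 + 12) = arctan(230/12) = 87.01°
∠(j230 + 1.75) = arctan(230/1.75) = 89.56°
∠T(j230) = 87.01° − 89.56° = -2.55°

|T| = -9.9 dB, ∠T = -2.6°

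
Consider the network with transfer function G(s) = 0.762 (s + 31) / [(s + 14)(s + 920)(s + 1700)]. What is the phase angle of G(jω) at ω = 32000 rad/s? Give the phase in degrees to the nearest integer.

-175°

∠(j32000 + 31) = arctan(32000/31) = 89.94°
∠(j32000 + 14) = arctan(32000/14) = 89.97°
∠(j32000 + 920) = arctan(32000/920) = 88.35°
∠(j32000 + 1700) = arctan(32000/1700) = 86.96°
∠G(j32000) = 89.94° − (89.97° + 88.35° + 86.96°) = -175.34°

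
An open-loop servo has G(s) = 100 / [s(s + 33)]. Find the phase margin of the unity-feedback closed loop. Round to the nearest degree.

85 deg

Gain crossover: |G(jω)| = 1 at ω ≈ 3.02 rad/sec.
∠G(j3.02) = −90° − arctan(3.02/33) ≈ -95.22°
PM = 180° + (-95.22°) = 84.78°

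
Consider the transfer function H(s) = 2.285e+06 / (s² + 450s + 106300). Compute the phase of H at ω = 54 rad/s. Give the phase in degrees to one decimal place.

-13.2°

∠[(j54)² + 450(j54) + 106300] = ∠[1.0338e+05 + j24300] = 13.23°
∠H(j54) = −13.23° = -13.23°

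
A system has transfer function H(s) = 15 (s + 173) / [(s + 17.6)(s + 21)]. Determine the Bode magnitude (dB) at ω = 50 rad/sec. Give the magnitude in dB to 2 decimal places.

|j50 + 173| = √(50² + 173²) = 180.1
|j50 + 17.6| = √(50² + 17.6²) = 53.01
|j50 + 21| = √(50² + 21²) = 54.23
|H(j50)| = 15 × 180.1 / (53.01 × 54.23) = 0.93967
20 log₁₀(0.93967) = -0.540 dB

-0.54 dB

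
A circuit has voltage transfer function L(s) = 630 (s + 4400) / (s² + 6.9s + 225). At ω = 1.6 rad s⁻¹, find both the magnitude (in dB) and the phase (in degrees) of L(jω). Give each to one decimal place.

|j1.6 + 4400| = √(1.6² + 4400²) = 4400
|(j1.6)² + 6.9(j1.6) + 225| = |222.44 + j11.04| = 222.7
|L(j1.6)| = 630 × 4400 / 222.7 = 12446
20 log₁₀(12446) = 81.90 dB
∠(j1.6 + 4400) = arctan(1.6/4400) = 0.02°
∠[(j1.6)² + 6.9(j1.6) + 225] = ∠[222.44 + j11.04] = 2.84°
∠L(j1.6) = 0.02° − 2.84° = -2.82°

|L| = 81.9 dB, ∠L = -2.8°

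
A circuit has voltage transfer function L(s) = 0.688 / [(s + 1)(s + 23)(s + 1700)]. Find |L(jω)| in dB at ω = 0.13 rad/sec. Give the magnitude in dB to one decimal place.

|j0.13 + 1| = √(0.13² + 1²) = 1.008
|j0.13 + 23| = √(0.13² + 23²) = 23
|j0.13 + 1700| = √(0.13² + 1700²) = 1700
|L(j0.13)| = 0.688 / (1.008 × 23 × 1700) = 1.7449e-05
20 log₁₀(1.7449e-05) = -95.16 dB

-95.2 dB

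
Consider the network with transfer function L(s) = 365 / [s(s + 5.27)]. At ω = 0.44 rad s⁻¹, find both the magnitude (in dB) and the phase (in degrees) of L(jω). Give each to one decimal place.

|j0.44 + 5.27| = √(0.44² + 5.27²) = 5.288
|j0.44| = 0.44
|L(j0.44)| = 365 / (5.288 × 0.44) = 156.86
20 log₁₀(156.86) = 43.91 dB
∠(j0.44 + 5.27) = arctan(0.44/5.27) = 4.77°
∠(j0.44) = 90.00°
∠L(j0.44) = − (4.77° + 90.00°) = -94.77°

|L| = 43.9 dB, ∠L = -94.8°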